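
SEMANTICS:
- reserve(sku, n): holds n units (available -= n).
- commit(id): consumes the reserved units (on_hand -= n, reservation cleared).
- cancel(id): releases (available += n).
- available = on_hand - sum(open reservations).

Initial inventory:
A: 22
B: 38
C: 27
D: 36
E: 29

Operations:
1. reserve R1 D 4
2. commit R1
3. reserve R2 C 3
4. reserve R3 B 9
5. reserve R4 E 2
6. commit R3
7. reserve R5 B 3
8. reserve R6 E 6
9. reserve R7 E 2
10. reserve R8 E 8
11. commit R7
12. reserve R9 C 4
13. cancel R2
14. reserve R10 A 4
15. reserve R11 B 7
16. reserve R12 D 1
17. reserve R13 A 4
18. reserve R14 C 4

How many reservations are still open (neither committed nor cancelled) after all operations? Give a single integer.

Answer: 10

Derivation:
Step 1: reserve R1 D 4 -> on_hand[A=22 B=38 C=27 D=36 E=29] avail[A=22 B=38 C=27 D=32 E=29] open={R1}
Step 2: commit R1 -> on_hand[A=22 B=38 C=27 D=32 E=29] avail[A=22 B=38 C=27 D=32 E=29] open={}
Step 3: reserve R2 C 3 -> on_hand[A=22 B=38 C=27 D=32 E=29] avail[A=22 B=38 C=24 D=32 E=29] open={R2}
Step 4: reserve R3 B 9 -> on_hand[A=22 B=38 C=27 D=32 E=29] avail[A=22 B=29 C=24 D=32 E=29] open={R2,R3}
Step 5: reserve R4 E 2 -> on_hand[A=22 B=38 C=27 D=32 E=29] avail[A=22 B=29 C=24 D=32 E=27] open={R2,R3,R4}
Step 6: commit R3 -> on_hand[A=22 B=29 C=27 D=32 E=29] avail[A=22 B=29 C=24 D=32 E=27] open={R2,R4}
Step 7: reserve R5 B 3 -> on_hand[A=22 B=29 C=27 D=32 E=29] avail[A=22 B=26 C=24 D=32 E=27] open={R2,R4,R5}
Step 8: reserve R6 E 6 -> on_hand[A=22 B=29 C=27 D=32 E=29] avail[A=22 B=26 C=24 D=32 E=21] open={R2,R4,R5,R6}
Step 9: reserve R7 E 2 -> on_hand[A=22 B=29 C=27 D=32 E=29] avail[A=22 B=26 C=24 D=32 E=19] open={R2,R4,R5,R6,R7}
Step 10: reserve R8 E 8 -> on_hand[A=22 B=29 C=27 D=32 E=29] avail[A=22 B=26 C=24 D=32 E=11] open={R2,R4,R5,R6,R7,R8}
Step 11: commit R7 -> on_hand[A=22 B=29 C=27 D=32 E=27] avail[A=22 B=26 C=24 D=32 E=11] open={R2,R4,R5,R6,R8}
Step 12: reserve R9 C 4 -> on_hand[A=22 B=29 C=27 D=32 E=27] avail[A=22 B=26 C=20 D=32 E=11] open={R2,R4,R5,R6,R8,R9}
Step 13: cancel R2 -> on_hand[A=22 B=29 C=27 D=32 E=27] avail[A=22 B=26 C=23 D=32 E=11] open={R4,R5,R6,R8,R9}
Step 14: reserve R10 A 4 -> on_hand[A=22 B=29 C=27 D=32 E=27] avail[A=18 B=26 C=23 D=32 E=11] open={R10,R4,R5,R6,R8,R9}
Step 15: reserve R11 B 7 -> on_hand[A=22 B=29 C=27 D=32 E=27] avail[A=18 B=19 C=23 D=32 E=11] open={R10,R11,R4,R5,R6,R8,R9}
Step 16: reserve R12 D 1 -> on_hand[A=22 B=29 C=27 D=32 E=27] avail[A=18 B=19 C=23 D=31 E=11] open={R10,R11,R12,R4,R5,R6,R8,R9}
Step 17: reserve R13 A 4 -> on_hand[A=22 B=29 C=27 D=32 E=27] avail[A=14 B=19 C=23 D=31 E=11] open={R10,R11,R12,R13,R4,R5,R6,R8,R9}
Step 18: reserve R14 C 4 -> on_hand[A=22 B=29 C=27 D=32 E=27] avail[A=14 B=19 C=19 D=31 E=11] open={R10,R11,R12,R13,R14,R4,R5,R6,R8,R9}
Open reservations: ['R10', 'R11', 'R12', 'R13', 'R14', 'R4', 'R5', 'R6', 'R8', 'R9'] -> 10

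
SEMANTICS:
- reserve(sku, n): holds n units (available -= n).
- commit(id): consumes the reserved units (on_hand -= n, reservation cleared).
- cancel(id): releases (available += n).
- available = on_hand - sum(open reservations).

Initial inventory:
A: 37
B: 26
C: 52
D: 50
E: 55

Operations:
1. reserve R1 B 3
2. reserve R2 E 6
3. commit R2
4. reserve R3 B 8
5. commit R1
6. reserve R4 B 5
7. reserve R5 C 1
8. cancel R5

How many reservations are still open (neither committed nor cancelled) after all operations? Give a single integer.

Step 1: reserve R1 B 3 -> on_hand[A=37 B=26 C=52 D=50 E=55] avail[A=37 B=23 C=52 D=50 E=55] open={R1}
Step 2: reserve R2 E 6 -> on_hand[A=37 B=26 C=52 D=50 E=55] avail[A=37 B=23 C=52 D=50 E=49] open={R1,R2}
Step 3: commit R2 -> on_hand[A=37 B=26 C=52 D=50 E=49] avail[A=37 B=23 C=52 D=50 E=49] open={R1}
Step 4: reserve R3 B 8 -> on_hand[A=37 B=26 C=52 D=50 E=49] avail[A=37 B=15 C=52 D=50 E=49] open={R1,R3}
Step 5: commit R1 -> on_hand[A=37 B=23 C=52 D=50 E=49] avail[A=37 B=15 C=52 D=50 E=49] open={R3}
Step 6: reserve R4 B 5 -> on_hand[A=37 B=23 C=52 D=50 E=49] avail[A=37 B=10 C=52 D=50 E=49] open={R3,R4}
Step 7: reserve R5 C 1 -> on_hand[A=37 B=23 C=52 D=50 E=49] avail[A=37 B=10 C=51 D=50 E=49] open={R3,R4,R5}
Step 8: cancel R5 -> on_hand[A=37 B=23 C=52 D=50 E=49] avail[A=37 B=10 C=52 D=50 E=49] open={R3,R4}
Open reservations: ['R3', 'R4'] -> 2

Answer: 2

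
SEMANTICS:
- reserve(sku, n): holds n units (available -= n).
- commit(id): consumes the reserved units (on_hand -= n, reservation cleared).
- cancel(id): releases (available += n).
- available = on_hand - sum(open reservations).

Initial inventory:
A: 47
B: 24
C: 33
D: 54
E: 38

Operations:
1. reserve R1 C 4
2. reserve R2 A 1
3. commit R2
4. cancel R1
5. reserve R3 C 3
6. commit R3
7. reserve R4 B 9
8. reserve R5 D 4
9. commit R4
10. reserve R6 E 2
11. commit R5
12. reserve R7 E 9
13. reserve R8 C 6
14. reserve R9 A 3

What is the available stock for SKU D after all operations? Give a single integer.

Answer: 50

Derivation:
Step 1: reserve R1 C 4 -> on_hand[A=47 B=24 C=33 D=54 E=38] avail[A=47 B=24 C=29 D=54 E=38] open={R1}
Step 2: reserve R2 A 1 -> on_hand[A=47 B=24 C=33 D=54 E=38] avail[A=46 B=24 C=29 D=54 E=38] open={R1,R2}
Step 3: commit R2 -> on_hand[A=46 B=24 C=33 D=54 E=38] avail[A=46 B=24 C=29 D=54 E=38] open={R1}
Step 4: cancel R1 -> on_hand[A=46 B=24 C=33 D=54 E=38] avail[A=46 B=24 C=33 D=54 E=38] open={}
Step 5: reserve R3 C 3 -> on_hand[A=46 B=24 C=33 D=54 E=38] avail[A=46 B=24 C=30 D=54 E=38] open={R3}
Step 6: commit R3 -> on_hand[A=46 B=24 C=30 D=54 E=38] avail[A=46 B=24 C=30 D=54 E=38] open={}
Step 7: reserve R4 B 9 -> on_hand[A=46 B=24 C=30 D=54 E=38] avail[A=46 B=15 C=30 D=54 E=38] open={R4}
Step 8: reserve R5 D 4 -> on_hand[A=46 B=24 C=30 D=54 E=38] avail[A=46 B=15 C=30 D=50 E=38] open={R4,R5}
Step 9: commit R4 -> on_hand[A=46 B=15 C=30 D=54 E=38] avail[A=46 B=15 C=30 D=50 E=38] open={R5}
Step 10: reserve R6 E 2 -> on_hand[A=46 B=15 C=30 D=54 E=38] avail[A=46 B=15 C=30 D=50 E=36] open={R5,R6}
Step 11: commit R5 -> on_hand[A=46 B=15 C=30 D=50 E=38] avail[A=46 B=15 C=30 D=50 E=36] open={R6}
Step 12: reserve R7 E 9 -> on_hand[A=46 B=15 C=30 D=50 E=38] avail[A=46 B=15 C=30 D=50 E=27] open={R6,R7}
Step 13: reserve R8 C 6 -> on_hand[A=46 B=15 C=30 D=50 E=38] avail[A=46 B=15 C=24 D=50 E=27] open={R6,R7,R8}
Step 14: reserve R9 A 3 -> on_hand[A=46 B=15 C=30 D=50 E=38] avail[A=43 B=15 C=24 D=50 E=27] open={R6,R7,R8,R9}
Final available[D] = 50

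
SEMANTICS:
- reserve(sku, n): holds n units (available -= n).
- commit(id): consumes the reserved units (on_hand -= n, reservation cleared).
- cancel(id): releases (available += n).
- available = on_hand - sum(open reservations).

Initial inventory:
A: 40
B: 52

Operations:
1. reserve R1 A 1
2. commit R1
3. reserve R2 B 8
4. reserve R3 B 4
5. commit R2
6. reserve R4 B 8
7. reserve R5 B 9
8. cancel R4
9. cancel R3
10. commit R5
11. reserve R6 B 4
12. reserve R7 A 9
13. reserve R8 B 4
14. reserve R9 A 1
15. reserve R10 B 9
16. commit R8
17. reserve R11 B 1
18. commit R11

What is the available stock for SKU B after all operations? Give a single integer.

Answer: 17

Derivation:
Step 1: reserve R1 A 1 -> on_hand[A=40 B=52] avail[A=39 B=52] open={R1}
Step 2: commit R1 -> on_hand[A=39 B=52] avail[A=39 B=52] open={}
Step 3: reserve R2 B 8 -> on_hand[A=39 B=52] avail[A=39 B=44] open={R2}
Step 4: reserve R3 B 4 -> on_hand[A=39 B=52] avail[A=39 B=40] open={R2,R3}
Step 5: commit R2 -> on_hand[A=39 B=44] avail[A=39 B=40] open={R3}
Step 6: reserve R4 B 8 -> on_hand[A=39 B=44] avail[A=39 B=32] open={R3,R4}
Step 7: reserve R5 B 9 -> on_hand[A=39 B=44] avail[A=39 B=23] open={R3,R4,R5}
Step 8: cancel R4 -> on_hand[A=39 B=44] avail[A=39 B=31] open={R3,R5}
Step 9: cancel R3 -> on_hand[A=39 B=44] avail[A=39 B=35] open={R5}
Step 10: commit R5 -> on_hand[A=39 B=35] avail[A=39 B=35] open={}
Step 11: reserve R6 B 4 -> on_hand[A=39 B=35] avail[A=39 B=31] open={R6}
Step 12: reserve R7 A 9 -> on_hand[A=39 B=35] avail[A=30 B=31] open={R6,R7}
Step 13: reserve R8 B 4 -> on_hand[A=39 B=35] avail[A=30 B=27] open={R6,R7,R8}
Step 14: reserve R9 A 1 -> on_hand[A=39 B=35] avail[A=29 B=27] open={R6,R7,R8,R9}
Step 15: reserve R10 B 9 -> on_hand[A=39 B=35] avail[A=29 B=18] open={R10,R6,R7,R8,R9}
Step 16: commit R8 -> on_hand[A=39 B=31] avail[A=29 B=18] open={R10,R6,R7,R9}
Step 17: reserve R11 B 1 -> on_hand[A=39 B=31] avail[A=29 B=17] open={R10,R11,R6,R7,R9}
Step 18: commit R11 -> on_hand[A=39 B=30] avail[A=29 B=17] open={R10,R6,R7,R9}
Final available[B] = 17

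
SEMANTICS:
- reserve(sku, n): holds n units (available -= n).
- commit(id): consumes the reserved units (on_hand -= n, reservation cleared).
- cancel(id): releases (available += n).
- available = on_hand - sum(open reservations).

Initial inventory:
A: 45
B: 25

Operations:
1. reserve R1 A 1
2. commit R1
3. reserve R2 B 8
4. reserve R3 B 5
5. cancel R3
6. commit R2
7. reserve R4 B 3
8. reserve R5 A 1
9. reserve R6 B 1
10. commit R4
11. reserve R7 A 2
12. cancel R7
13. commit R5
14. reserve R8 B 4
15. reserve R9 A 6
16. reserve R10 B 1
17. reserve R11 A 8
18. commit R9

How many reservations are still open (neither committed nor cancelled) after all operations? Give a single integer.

Step 1: reserve R1 A 1 -> on_hand[A=45 B=25] avail[A=44 B=25] open={R1}
Step 2: commit R1 -> on_hand[A=44 B=25] avail[A=44 B=25] open={}
Step 3: reserve R2 B 8 -> on_hand[A=44 B=25] avail[A=44 B=17] open={R2}
Step 4: reserve R3 B 5 -> on_hand[A=44 B=25] avail[A=44 B=12] open={R2,R3}
Step 5: cancel R3 -> on_hand[A=44 B=25] avail[A=44 B=17] open={R2}
Step 6: commit R2 -> on_hand[A=44 B=17] avail[A=44 B=17] open={}
Step 7: reserve R4 B 3 -> on_hand[A=44 B=17] avail[A=44 B=14] open={R4}
Step 8: reserve R5 A 1 -> on_hand[A=44 B=17] avail[A=43 B=14] open={R4,R5}
Step 9: reserve R6 B 1 -> on_hand[A=44 B=17] avail[A=43 B=13] open={R4,R5,R6}
Step 10: commit R4 -> on_hand[A=44 B=14] avail[A=43 B=13] open={R5,R6}
Step 11: reserve R7 A 2 -> on_hand[A=44 B=14] avail[A=41 B=13] open={R5,R6,R7}
Step 12: cancel R7 -> on_hand[A=44 B=14] avail[A=43 B=13] open={R5,R6}
Step 13: commit R5 -> on_hand[A=43 B=14] avail[A=43 B=13] open={R6}
Step 14: reserve R8 B 4 -> on_hand[A=43 B=14] avail[A=43 B=9] open={R6,R8}
Step 15: reserve R9 A 6 -> on_hand[A=43 B=14] avail[A=37 B=9] open={R6,R8,R9}
Step 16: reserve R10 B 1 -> on_hand[A=43 B=14] avail[A=37 B=8] open={R10,R6,R8,R9}
Step 17: reserve R11 A 8 -> on_hand[A=43 B=14] avail[A=29 B=8] open={R10,R11,R6,R8,R9}
Step 18: commit R9 -> on_hand[A=37 B=14] avail[A=29 B=8] open={R10,R11,R6,R8}
Open reservations: ['R10', 'R11', 'R6', 'R8'] -> 4

Answer: 4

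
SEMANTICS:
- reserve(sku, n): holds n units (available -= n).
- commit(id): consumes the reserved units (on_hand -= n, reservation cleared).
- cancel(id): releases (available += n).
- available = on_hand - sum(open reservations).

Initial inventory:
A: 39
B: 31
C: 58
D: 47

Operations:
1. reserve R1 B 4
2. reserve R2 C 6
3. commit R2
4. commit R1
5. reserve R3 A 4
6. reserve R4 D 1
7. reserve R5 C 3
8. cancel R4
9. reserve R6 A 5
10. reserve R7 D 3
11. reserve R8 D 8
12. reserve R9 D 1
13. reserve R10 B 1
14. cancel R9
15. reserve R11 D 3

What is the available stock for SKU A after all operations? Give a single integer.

Step 1: reserve R1 B 4 -> on_hand[A=39 B=31 C=58 D=47] avail[A=39 B=27 C=58 D=47] open={R1}
Step 2: reserve R2 C 6 -> on_hand[A=39 B=31 C=58 D=47] avail[A=39 B=27 C=52 D=47] open={R1,R2}
Step 3: commit R2 -> on_hand[A=39 B=31 C=52 D=47] avail[A=39 B=27 C=52 D=47] open={R1}
Step 4: commit R1 -> on_hand[A=39 B=27 C=52 D=47] avail[A=39 B=27 C=52 D=47] open={}
Step 5: reserve R3 A 4 -> on_hand[A=39 B=27 C=52 D=47] avail[A=35 B=27 C=52 D=47] open={R3}
Step 6: reserve R4 D 1 -> on_hand[A=39 B=27 C=52 D=47] avail[A=35 B=27 C=52 D=46] open={R3,R4}
Step 7: reserve R5 C 3 -> on_hand[A=39 B=27 C=52 D=47] avail[A=35 B=27 C=49 D=46] open={R3,R4,R5}
Step 8: cancel R4 -> on_hand[A=39 B=27 C=52 D=47] avail[A=35 B=27 C=49 D=47] open={R3,R5}
Step 9: reserve R6 A 5 -> on_hand[A=39 B=27 C=52 D=47] avail[A=30 B=27 C=49 D=47] open={R3,R5,R6}
Step 10: reserve R7 D 3 -> on_hand[A=39 B=27 C=52 D=47] avail[A=30 B=27 C=49 D=44] open={R3,R5,R6,R7}
Step 11: reserve R8 D 8 -> on_hand[A=39 B=27 C=52 D=47] avail[A=30 B=27 C=49 D=36] open={R3,R5,R6,R7,R8}
Step 12: reserve R9 D 1 -> on_hand[A=39 B=27 C=52 D=47] avail[A=30 B=27 C=49 D=35] open={R3,R5,R6,R7,R8,R9}
Step 13: reserve R10 B 1 -> on_hand[A=39 B=27 C=52 D=47] avail[A=30 B=26 C=49 D=35] open={R10,R3,R5,R6,R7,R8,R9}
Step 14: cancel R9 -> on_hand[A=39 B=27 C=52 D=47] avail[A=30 B=26 C=49 D=36] open={R10,R3,R5,R6,R7,R8}
Step 15: reserve R11 D 3 -> on_hand[A=39 B=27 C=52 D=47] avail[A=30 B=26 C=49 D=33] open={R10,R11,R3,R5,R6,R7,R8}
Final available[A] = 30

Answer: 30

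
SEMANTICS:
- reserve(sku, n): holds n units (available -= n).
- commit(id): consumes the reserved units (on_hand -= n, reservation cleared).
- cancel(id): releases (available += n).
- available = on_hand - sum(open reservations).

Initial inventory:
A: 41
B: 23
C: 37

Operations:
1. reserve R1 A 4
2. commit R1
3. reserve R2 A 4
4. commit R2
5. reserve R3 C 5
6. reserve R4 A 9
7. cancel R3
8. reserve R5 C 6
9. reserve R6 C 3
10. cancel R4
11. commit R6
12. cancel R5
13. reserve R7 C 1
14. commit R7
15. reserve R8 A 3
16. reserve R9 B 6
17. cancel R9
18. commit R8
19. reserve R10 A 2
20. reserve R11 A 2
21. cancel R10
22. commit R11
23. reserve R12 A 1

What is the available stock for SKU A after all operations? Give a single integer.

Answer: 27

Derivation:
Step 1: reserve R1 A 4 -> on_hand[A=41 B=23 C=37] avail[A=37 B=23 C=37] open={R1}
Step 2: commit R1 -> on_hand[A=37 B=23 C=37] avail[A=37 B=23 C=37] open={}
Step 3: reserve R2 A 4 -> on_hand[A=37 B=23 C=37] avail[A=33 B=23 C=37] open={R2}
Step 4: commit R2 -> on_hand[A=33 B=23 C=37] avail[A=33 B=23 C=37] open={}
Step 5: reserve R3 C 5 -> on_hand[A=33 B=23 C=37] avail[A=33 B=23 C=32] open={R3}
Step 6: reserve R4 A 9 -> on_hand[A=33 B=23 C=37] avail[A=24 B=23 C=32] open={R3,R4}
Step 7: cancel R3 -> on_hand[A=33 B=23 C=37] avail[A=24 B=23 C=37] open={R4}
Step 8: reserve R5 C 6 -> on_hand[A=33 B=23 C=37] avail[A=24 B=23 C=31] open={R4,R5}
Step 9: reserve R6 C 3 -> on_hand[A=33 B=23 C=37] avail[A=24 B=23 C=28] open={R4,R5,R6}
Step 10: cancel R4 -> on_hand[A=33 B=23 C=37] avail[A=33 B=23 C=28] open={R5,R6}
Step 11: commit R6 -> on_hand[A=33 B=23 C=34] avail[A=33 B=23 C=28] open={R5}
Step 12: cancel R5 -> on_hand[A=33 B=23 C=34] avail[A=33 B=23 C=34] open={}
Step 13: reserve R7 C 1 -> on_hand[A=33 B=23 C=34] avail[A=33 B=23 C=33] open={R7}
Step 14: commit R7 -> on_hand[A=33 B=23 C=33] avail[A=33 B=23 C=33] open={}
Step 15: reserve R8 A 3 -> on_hand[A=33 B=23 C=33] avail[A=30 B=23 C=33] open={R8}
Step 16: reserve R9 B 6 -> on_hand[A=33 B=23 C=33] avail[A=30 B=17 C=33] open={R8,R9}
Step 17: cancel R9 -> on_hand[A=33 B=23 C=33] avail[A=30 B=23 C=33] open={R8}
Step 18: commit R8 -> on_hand[A=30 B=23 C=33] avail[A=30 B=23 C=33] open={}
Step 19: reserve R10 A 2 -> on_hand[A=30 B=23 C=33] avail[A=28 B=23 C=33] open={R10}
Step 20: reserve R11 A 2 -> on_hand[A=30 B=23 C=33] avail[A=26 B=23 C=33] open={R10,R11}
Step 21: cancel R10 -> on_hand[A=30 B=23 C=33] avail[A=28 B=23 C=33] open={R11}
Step 22: commit R11 -> on_hand[A=28 B=23 C=33] avail[A=28 B=23 C=33] open={}
Step 23: reserve R12 A 1 -> on_hand[A=28 B=23 C=33] avail[A=27 B=23 C=33] open={R12}
Final available[A] = 27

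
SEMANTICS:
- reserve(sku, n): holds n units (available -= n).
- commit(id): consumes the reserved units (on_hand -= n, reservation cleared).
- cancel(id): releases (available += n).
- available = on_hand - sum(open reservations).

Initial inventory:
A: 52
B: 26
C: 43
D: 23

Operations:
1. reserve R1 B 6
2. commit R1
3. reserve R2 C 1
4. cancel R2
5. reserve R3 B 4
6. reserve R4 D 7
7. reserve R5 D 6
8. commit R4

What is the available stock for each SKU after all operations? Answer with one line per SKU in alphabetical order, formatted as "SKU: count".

Answer: A: 52
B: 16
C: 43
D: 10

Derivation:
Step 1: reserve R1 B 6 -> on_hand[A=52 B=26 C=43 D=23] avail[A=52 B=20 C=43 D=23] open={R1}
Step 2: commit R1 -> on_hand[A=52 B=20 C=43 D=23] avail[A=52 B=20 C=43 D=23] open={}
Step 3: reserve R2 C 1 -> on_hand[A=52 B=20 C=43 D=23] avail[A=52 B=20 C=42 D=23] open={R2}
Step 4: cancel R2 -> on_hand[A=52 B=20 C=43 D=23] avail[A=52 B=20 C=43 D=23] open={}
Step 5: reserve R3 B 4 -> on_hand[A=52 B=20 C=43 D=23] avail[A=52 B=16 C=43 D=23] open={R3}
Step 6: reserve R4 D 7 -> on_hand[A=52 B=20 C=43 D=23] avail[A=52 B=16 C=43 D=16] open={R3,R4}
Step 7: reserve R5 D 6 -> on_hand[A=52 B=20 C=43 D=23] avail[A=52 B=16 C=43 D=10] open={R3,R4,R5}
Step 8: commit R4 -> on_hand[A=52 B=20 C=43 D=16] avail[A=52 B=16 C=43 D=10] open={R3,R5}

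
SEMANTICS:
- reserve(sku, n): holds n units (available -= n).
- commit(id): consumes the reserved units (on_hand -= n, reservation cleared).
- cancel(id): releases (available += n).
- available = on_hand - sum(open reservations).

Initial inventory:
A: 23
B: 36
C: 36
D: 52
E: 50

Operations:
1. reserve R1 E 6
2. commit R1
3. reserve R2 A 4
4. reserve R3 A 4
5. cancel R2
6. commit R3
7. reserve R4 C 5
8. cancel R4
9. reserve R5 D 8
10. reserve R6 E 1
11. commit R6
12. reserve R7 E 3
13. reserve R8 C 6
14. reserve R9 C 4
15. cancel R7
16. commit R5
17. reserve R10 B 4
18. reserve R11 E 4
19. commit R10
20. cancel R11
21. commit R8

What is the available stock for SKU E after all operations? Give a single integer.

Answer: 43

Derivation:
Step 1: reserve R1 E 6 -> on_hand[A=23 B=36 C=36 D=52 E=50] avail[A=23 B=36 C=36 D=52 E=44] open={R1}
Step 2: commit R1 -> on_hand[A=23 B=36 C=36 D=52 E=44] avail[A=23 B=36 C=36 D=52 E=44] open={}
Step 3: reserve R2 A 4 -> on_hand[A=23 B=36 C=36 D=52 E=44] avail[A=19 B=36 C=36 D=52 E=44] open={R2}
Step 4: reserve R3 A 4 -> on_hand[A=23 B=36 C=36 D=52 E=44] avail[A=15 B=36 C=36 D=52 E=44] open={R2,R3}
Step 5: cancel R2 -> on_hand[A=23 B=36 C=36 D=52 E=44] avail[A=19 B=36 C=36 D=52 E=44] open={R3}
Step 6: commit R3 -> on_hand[A=19 B=36 C=36 D=52 E=44] avail[A=19 B=36 C=36 D=52 E=44] open={}
Step 7: reserve R4 C 5 -> on_hand[A=19 B=36 C=36 D=52 E=44] avail[A=19 B=36 C=31 D=52 E=44] open={R4}
Step 8: cancel R4 -> on_hand[A=19 B=36 C=36 D=52 E=44] avail[A=19 B=36 C=36 D=52 E=44] open={}
Step 9: reserve R5 D 8 -> on_hand[A=19 B=36 C=36 D=52 E=44] avail[A=19 B=36 C=36 D=44 E=44] open={R5}
Step 10: reserve R6 E 1 -> on_hand[A=19 B=36 C=36 D=52 E=44] avail[A=19 B=36 C=36 D=44 E=43] open={R5,R6}
Step 11: commit R6 -> on_hand[A=19 B=36 C=36 D=52 E=43] avail[A=19 B=36 C=36 D=44 E=43] open={R5}
Step 12: reserve R7 E 3 -> on_hand[A=19 B=36 C=36 D=52 E=43] avail[A=19 B=36 C=36 D=44 E=40] open={R5,R7}
Step 13: reserve R8 C 6 -> on_hand[A=19 B=36 C=36 D=52 E=43] avail[A=19 B=36 C=30 D=44 E=40] open={R5,R7,R8}
Step 14: reserve R9 C 4 -> on_hand[A=19 B=36 C=36 D=52 E=43] avail[A=19 B=36 C=26 D=44 E=40] open={R5,R7,R8,R9}
Step 15: cancel R7 -> on_hand[A=19 B=36 C=36 D=52 E=43] avail[A=19 B=36 C=26 D=44 E=43] open={R5,R8,R9}
Step 16: commit R5 -> on_hand[A=19 B=36 C=36 D=44 E=43] avail[A=19 B=36 C=26 D=44 E=43] open={R8,R9}
Step 17: reserve R10 B 4 -> on_hand[A=19 B=36 C=36 D=44 E=43] avail[A=19 B=32 C=26 D=44 E=43] open={R10,R8,R9}
Step 18: reserve R11 E 4 -> on_hand[A=19 B=36 C=36 D=44 E=43] avail[A=19 B=32 C=26 D=44 E=39] open={R10,R11,R8,R9}
Step 19: commit R10 -> on_hand[A=19 B=32 C=36 D=44 E=43] avail[A=19 B=32 C=26 D=44 E=39] open={R11,R8,R9}
Step 20: cancel R11 -> on_hand[A=19 B=32 C=36 D=44 E=43] avail[A=19 B=32 C=26 D=44 E=43] open={R8,R9}
Step 21: commit R8 -> on_hand[A=19 B=32 C=30 D=44 E=43] avail[A=19 B=32 C=26 D=44 E=43] open={R9}
Final available[E] = 43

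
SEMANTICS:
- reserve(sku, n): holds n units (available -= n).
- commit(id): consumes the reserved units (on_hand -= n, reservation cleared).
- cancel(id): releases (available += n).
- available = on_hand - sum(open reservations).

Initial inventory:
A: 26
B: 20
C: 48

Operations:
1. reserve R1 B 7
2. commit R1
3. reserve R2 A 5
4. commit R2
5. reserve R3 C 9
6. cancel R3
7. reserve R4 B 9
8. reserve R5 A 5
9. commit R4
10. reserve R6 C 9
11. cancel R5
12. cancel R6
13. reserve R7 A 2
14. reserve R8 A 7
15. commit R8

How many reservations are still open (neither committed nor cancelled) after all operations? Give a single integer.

Answer: 1

Derivation:
Step 1: reserve R1 B 7 -> on_hand[A=26 B=20 C=48] avail[A=26 B=13 C=48] open={R1}
Step 2: commit R1 -> on_hand[A=26 B=13 C=48] avail[A=26 B=13 C=48] open={}
Step 3: reserve R2 A 5 -> on_hand[A=26 B=13 C=48] avail[A=21 B=13 C=48] open={R2}
Step 4: commit R2 -> on_hand[A=21 B=13 C=48] avail[A=21 B=13 C=48] open={}
Step 5: reserve R3 C 9 -> on_hand[A=21 B=13 C=48] avail[A=21 B=13 C=39] open={R3}
Step 6: cancel R3 -> on_hand[A=21 B=13 C=48] avail[A=21 B=13 C=48] open={}
Step 7: reserve R4 B 9 -> on_hand[A=21 B=13 C=48] avail[A=21 B=4 C=48] open={R4}
Step 8: reserve R5 A 5 -> on_hand[A=21 B=13 C=48] avail[A=16 B=4 C=48] open={R4,R5}
Step 9: commit R4 -> on_hand[A=21 B=4 C=48] avail[A=16 B=4 C=48] open={R5}
Step 10: reserve R6 C 9 -> on_hand[A=21 B=4 C=48] avail[A=16 B=4 C=39] open={R5,R6}
Step 11: cancel R5 -> on_hand[A=21 B=4 C=48] avail[A=21 B=4 C=39] open={R6}
Step 12: cancel R6 -> on_hand[A=21 B=4 C=48] avail[A=21 B=4 C=48] open={}
Step 13: reserve R7 A 2 -> on_hand[A=21 B=4 C=48] avail[A=19 B=4 C=48] open={R7}
Step 14: reserve R8 A 7 -> on_hand[A=21 B=4 C=48] avail[A=12 B=4 C=48] open={R7,R8}
Step 15: commit R8 -> on_hand[A=14 B=4 C=48] avail[A=12 B=4 C=48] open={R7}
Open reservations: ['R7'] -> 1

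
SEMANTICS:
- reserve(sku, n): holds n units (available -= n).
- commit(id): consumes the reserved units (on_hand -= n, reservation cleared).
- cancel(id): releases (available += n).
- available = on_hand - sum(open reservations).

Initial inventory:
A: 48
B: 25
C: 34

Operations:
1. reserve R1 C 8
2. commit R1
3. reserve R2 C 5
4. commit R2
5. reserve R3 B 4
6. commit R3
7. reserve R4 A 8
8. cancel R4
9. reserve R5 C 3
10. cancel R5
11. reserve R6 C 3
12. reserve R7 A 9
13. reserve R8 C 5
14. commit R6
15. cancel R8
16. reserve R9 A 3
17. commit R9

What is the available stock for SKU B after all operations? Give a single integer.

Step 1: reserve R1 C 8 -> on_hand[A=48 B=25 C=34] avail[A=48 B=25 C=26] open={R1}
Step 2: commit R1 -> on_hand[A=48 B=25 C=26] avail[A=48 B=25 C=26] open={}
Step 3: reserve R2 C 5 -> on_hand[A=48 B=25 C=26] avail[A=48 B=25 C=21] open={R2}
Step 4: commit R2 -> on_hand[A=48 B=25 C=21] avail[A=48 B=25 C=21] open={}
Step 5: reserve R3 B 4 -> on_hand[A=48 B=25 C=21] avail[A=48 B=21 C=21] open={R3}
Step 6: commit R3 -> on_hand[A=48 B=21 C=21] avail[A=48 B=21 C=21] open={}
Step 7: reserve R4 A 8 -> on_hand[A=48 B=21 C=21] avail[A=40 B=21 C=21] open={R4}
Step 8: cancel R4 -> on_hand[A=48 B=21 C=21] avail[A=48 B=21 C=21] open={}
Step 9: reserve R5 C 3 -> on_hand[A=48 B=21 C=21] avail[A=48 B=21 C=18] open={R5}
Step 10: cancel R5 -> on_hand[A=48 B=21 C=21] avail[A=48 B=21 C=21] open={}
Step 11: reserve R6 C 3 -> on_hand[A=48 B=21 C=21] avail[A=48 B=21 C=18] open={R6}
Step 12: reserve R7 A 9 -> on_hand[A=48 B=21 C=21] avail[A=39 B=21 C=18] open={R6,R7}
Step 13: reserve R8 C 5 -> on_hand[A=48 B=21 C=21] avail[A=39 B=21 C=13] open={R6,R7,R8}
Step 14: commit R6 -> on_hand[A=48 B=21 C=18] avail[A=39 B=21 C=13] open={R7,R8}
Step 15: cancel R8 -> on_hand[A=48 B=21 C=18] avail[A=39 B=21 C=18] open={R7}
Step 16: reserve R9 A 3 -> on_hand[A=48 B=21 C=18] avail[A=36 B=21 C=18] open={R7,R9}
Step 17: commit R9 -> on_hand[A=45 B=21 C=18] avail[A=36 B=21 C=18] open={R7}
Final available[B] = 21

Answer: 21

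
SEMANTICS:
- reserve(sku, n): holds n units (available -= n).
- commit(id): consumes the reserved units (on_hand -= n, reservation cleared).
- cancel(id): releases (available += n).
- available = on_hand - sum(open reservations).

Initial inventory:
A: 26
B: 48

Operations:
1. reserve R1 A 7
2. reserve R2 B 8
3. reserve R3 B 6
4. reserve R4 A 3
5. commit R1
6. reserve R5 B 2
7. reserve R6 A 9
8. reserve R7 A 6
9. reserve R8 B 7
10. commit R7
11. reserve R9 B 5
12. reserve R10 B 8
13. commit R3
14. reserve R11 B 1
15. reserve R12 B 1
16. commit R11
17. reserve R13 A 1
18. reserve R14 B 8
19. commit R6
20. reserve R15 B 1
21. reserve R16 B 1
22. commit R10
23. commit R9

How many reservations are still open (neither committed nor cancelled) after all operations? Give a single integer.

Step 1: reserve R1 A 7 -> on_hand[A=26 B=48] avail[A=19 B=48] open={R1}
Step 2: reserve R2 B 8 -> on_hand[A=26 B=48] avail[A=19 B=40] open={R1,R2}
Step 3: reserve R3 B 6 -> on_hand[A=26 B=48] avail[A=19 B=34] open={R1,R2,R3}
Step 4: reserve R4 A 3 -> on_hand[A=26 B=48] avail[A=16 B=34] open={R1,R2,R3,R4}
Step 5: commit R1 -> on_hand[A=19 B=48] avail[A=16 B=34] open={R2,R3,R4}
Step 6: reserve R5 B 2 -> on_hand[A=19 B=48] avail[A=16 B=32] open={R2,R3,R4,R5}
Step 7: reserve R6 A 9 -> on_hand[A=19 B=48] avail[A=7 B=32] open={R2,R3,R4,R5,R6}
Step 8: reserve R7 A 6 -> on_hand[A=19 B=48] avail[A=1 B=32] open={R2,R3,R4,R5,R6,R7}
Step 9: reserve R8 B 7 -> on_hand[A=19 B=48] avail[A=1 B=25] open={R2,R3,R4,R5,R6,R7,R8}
Step 10: commit R7 -> on_hand[A=13 B=48] avail[A=1 B=25] open={R2,R3,R4,R5,R6,R8}
Step 11: reserve R9 B 5 -> on_hand[A=13 B=48] avail[A=1 B=20] open={R2,R3,R4,R5,R6,R8,R9}
Step 12: reserve R10 B 8 -> on_hand[A=13 B=48] avail[A=1 B=12] open={R10,R2,R3,R4,R5,R6,R8,R9}
Step 13: commit R3 -> on_hand[A=13 B=42] avail[A=1 B=12] open={R10,R2,R4,R5,R6,R8,R9}
Step 14: reserve R11 B 1 -> on_hand[A=13 B=42] avail[A=1 B=11] open={R10,R11,R2,R4,R5,R6,R8,R9}
Step 15: reserve R12 B 1 -> on_hand[A=13 B=42] avail[A=1 B=10] open={R10,R11,R12,R2,R4,R5,R6,R8,R9}
Step 16: commit R11 -> on_hand[A=13 B=41] avail[A=1 B=10] open={R10,R12,R2,R4,R5,R6,R8,R9}
Step 17: reserve R13 A 1 -> on_hand[A=13 B=41] avail[A=0 B=10] open={R10,R12,R13,R2,R4,R5,R6,R8,R9}
Step 18: reserve R14 B 8 -> on_hand[A=13 B=41] avail[A=0 B=2] open={R10,R12,R13,R14,R2,R4,R5,R6,R8,R9}
Step 19: commit R6 -> on_hand[A=4 B=41] avail[A=0 B=2] open={R10,R12,R13,R14,R2,R4,R5,R8,R9}
Step 20: reserve R15 B 1 -> on_hand[A=4 B=41] avail[A=0 B=1] open={R10,R12,R13,R14,R15,R2,R4,R5,R8,R9}
Step 21: reserve R16 B 1 -> on_hand[A=4 B=41] avail[A=0 B=0] open={R10,R12,R13,R14,R15,R16,R2,R4,R5,R8,R9}
Step 22: commit R10 -> on_hand[A=4 B=33] avail[A=0 B=0] open={R12,R13,R14,R15,R16,R2,R4,R5,R8,R9}
Step 23: commit R9 -> on_hand[A=4 B=28] avail[A=0 B=0] open={R12,R13,R14,R15,R16,R2,R4,R5,R8}
Open reservations: ['R12', 'R13', 'R14', 'R15', 'R16', 'R2', 'R4', 'R5', 'R8'] -> 9

Answer: 9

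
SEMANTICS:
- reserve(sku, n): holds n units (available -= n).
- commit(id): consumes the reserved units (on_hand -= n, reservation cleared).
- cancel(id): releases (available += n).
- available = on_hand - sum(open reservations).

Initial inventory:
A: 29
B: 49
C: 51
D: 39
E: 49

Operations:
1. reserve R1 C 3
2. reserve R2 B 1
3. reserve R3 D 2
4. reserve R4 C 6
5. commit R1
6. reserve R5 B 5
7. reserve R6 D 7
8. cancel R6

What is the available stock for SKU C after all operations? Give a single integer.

Step 1: reserve R1 C 3 -> on_hand[A=29 B=49 C=51 D=39 E=49] avail[A=29 B=49 C=48 D=39 E=49] open={R1}
Step 2: reserve R2 B 1 -> on_hand[A=29 B=49 C=51 D=39 E=49] avail[A=29 B=48 C=48 D=39 E=49] open={R1,R2}
Step 3: reserve R3 D 2 -> on_hand[A=29 B=49 C=51 D=39 E=49] avail[A=29 B=48 C=48 D=37 E=49] open={R1,R2,R3}
Step 4: reserve R4 C 6 -> on_hand[A=29 B=49 C=51 D=39 E=49] avail[A=29 B=48 C=42 D=37 E=49] open={R1,R2,R3,R4}
Step 5: commit R1 -> on_hand[A=29 B=49 C=48 D=39 E=49] avail[A=29 B=48 C=42 D=37 E=49] open={R2,R3,R4}
Step 6: reserve R5 B 5 -> on_hand[A=29 B=49 C=48 D=39 E=49] avail[A=29 B=43 C=42 D=37 E=49] open={R2,R3,R4,R5}
Step 7: reserve R6 D 7 -> on_hand[A=29 B=49 C=48 D=39 E=49] avail[A=29 B=43 C=42 D=30 E=49] open={R2,R3,R4,R5,R6}
Step 8: cancel R6 -> on_hand[A=29 B=49 C=48 D=39 E=49] avail[A=29 B=43 C=42 D=37 E=49] open={R2,R3,R4,R5}
Final available[C] = 42

Answer: 42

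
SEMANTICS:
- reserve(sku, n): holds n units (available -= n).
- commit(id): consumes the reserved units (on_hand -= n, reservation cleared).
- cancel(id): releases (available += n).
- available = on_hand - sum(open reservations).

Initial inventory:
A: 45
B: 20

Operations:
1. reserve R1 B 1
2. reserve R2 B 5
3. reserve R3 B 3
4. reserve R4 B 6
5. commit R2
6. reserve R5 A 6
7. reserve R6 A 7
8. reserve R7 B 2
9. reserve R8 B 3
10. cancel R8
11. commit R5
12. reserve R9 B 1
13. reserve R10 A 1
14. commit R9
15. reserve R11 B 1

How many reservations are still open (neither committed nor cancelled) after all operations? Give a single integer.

Step 1: reserve R1 B 1 -> on_hand[A=45 B=20] avail[A=45 B=19] open={R1}
Step 2: reserve R2 B 5 -> on_hand[A=45 B=20] avail[A=45 B=14] open={R1,R2}
Step 3: reserve R3 B 3 -> on_hand[A=45 B=20] avail[A=45 B=11] open={R1,R2,R3}
Step 4: reserve R4 B 6 -> on_hand[A=45 B=20] avail[A=45 B=5] open={R1,R2,R3,R4}
Step 5: commit R2 -> on_hand[A=45 B=15] avail[A=45 B=5] open={R1,R3,R4}
Step 6: reserve R5 A 6 -> on_hand[A=45 B=15] avail[A=39 B=5] open={R1,R3,R4,R5}
Step 7: reserve R6 A 7 -> on_hand[A=45 B=15] avail[A=32 B=5] open={R1,R3,R4,R5,R6}
Step 8: reserve R7 B 2 -> on_hand[A=45 B=15] avail[A=32 B=3] open={R1,R3,R4,R5,R6,R7}
Step 9: reserve R8 B 3 -> on_hand[A=45 B=15] avail[A=32 B=0] open={R1,R3,R4,R5,R6,R7,R8}
Step 10: cancel R8 -> on_hand[A=45 B=15] avail[A=32 B=3] open={R1,R3,R4,R5,R6,R7}
Step 11: commit R5 -> on_hand[A=39 B=15] avail[A=32 B=3] open={R1,R3,R4,R6,R7}
Step 12: reserve R9 B 1 -> on_hand[A=39 B=15] avail[A=32 B=2] open={R1,R3,R4,R6,R7,R9}
Step 13: reserve R10 A 1 -> on_hand[A=39 B=15] avail[A=31 B=2] open={R1,R10,R3,R4,R6,R7,R9}
Step 14: commit R9 -> on_hand[A=39 B=14] avail[A=31 B=2] open={R1,R10,R3,R4,R6,R7}
Step 15: reserve R11 B 1 -> on_hand[A=39 B=14] avail[A=31 B=1] open={R1,R10,R11,R3,R4,R6,R7}
Open reservations: ['R1', 'R10', 'R11', 'R3', 'R4', 'R6', 'R7'] -> 7

Answer: 7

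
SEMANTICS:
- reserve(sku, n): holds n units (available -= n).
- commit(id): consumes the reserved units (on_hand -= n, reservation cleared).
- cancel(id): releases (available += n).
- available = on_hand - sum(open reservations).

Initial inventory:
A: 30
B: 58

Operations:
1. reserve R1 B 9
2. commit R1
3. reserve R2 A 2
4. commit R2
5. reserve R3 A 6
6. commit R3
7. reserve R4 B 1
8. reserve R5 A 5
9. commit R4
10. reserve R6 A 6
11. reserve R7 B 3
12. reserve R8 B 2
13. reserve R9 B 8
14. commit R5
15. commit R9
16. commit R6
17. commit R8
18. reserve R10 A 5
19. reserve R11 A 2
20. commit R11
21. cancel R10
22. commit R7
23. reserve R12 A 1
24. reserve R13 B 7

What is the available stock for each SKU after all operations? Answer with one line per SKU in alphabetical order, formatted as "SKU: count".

Step 1: reserve R1 B 9 -> on_hand[A=30 B=58] avail[A=30 B=49] open={R1}
Step 2: commit R1 -> on_hand[A=30 B=49] avail[A=30 B=49] open={}
Step 3: reserve R2 A 2 -> on_hand[A=30 B=49] avail[A=28 B=49] open={R2}
Step 4: commit R2 -> on_hand[A=28 B=49] avail[A=28 B=49] open={}
Step 5: reserve R3 A 6 -> on_hand[A=28 B=49] avail[A=22 B=49] open={R3}
Step 6: commit R3 -> on_hand[A=22 B=49] avail[A=22 B=49] open={}
Step 7: reserve R4 B 1 -> on_hand[A=22 B=49] avail[A=22 B=48] open={R4}
Step 8: reserve R5 A 5 -> on_hand[A=22 B=49] avail[A=17 B=48] open={R4,R5}
Step 9: commit R4 -> on_hand[A=22 B=48] avail[A=17 B=48] open={R5}
Step 10: reserve R6 A 6 -> on_hand[A=22 B=48] avail[A=11 B=48] open={R5,R6}
Step 11: reserve R7 B 3 -> on_hand[A=22 B=48] avail[A=11 B=45] open={R5,R6,R7}
Step 12: reserve R8 B 2 -> on_hand[A=22 B=48] avail[A=11 B=43] open={R5,R6,R7,R8}
Step 13: reserve R9 B 8 -> on_hand[A=22 B=48] avail[A=11 B=35] open={R5,R6,R7,R8,R9}
Step 14: commit R5 -> on_hand[A=17 B=48] avail[A=11 B=35] open={R6,R7,R8,R9}
Step 15: commit R9 -> on_hand[A=17 B=40] avail[A=11 B=35] open={R6,R7,R8}
Step 16: commit R6 -> on_hand[A=11 B=40] avail[A=11 B=35] open={R7,R8}
Step 17: commit R8 -> on_hand[A=11 B=38] avail[A=11 B=35] open={R7}
Step 18: reserve R10 A 5 -> on_hand[A=11 B=38] avail[A=6 B=35] open={R10,R7}
Step 19: reserve R11 A 2 -> on_hand[A=11 B=38] avail[A=4 B=35] open={R10,R11,R7}
Step 20: commit R11 -> on_hand[A=9 B=38] avail[A=4 B=35] open={R10,R7}
Step 21: cancel R10 -> on_hand[A=9 B=38] avail[A=9 B=35] open={R7}
Step 22: commit R7 -> on_hand[A=9 B=35] avail[A=9 B=35] open={}
Step 23: reserve R12 A 1 -> on_hand[A=9 B=35] avail[A=8 B=35] open={R12}
Step 24: reserve R13 B 7 -> on_hand[A=9 B=35] avail[A=8 B=28] open={R12,R13}

Answer: A: 8
B: 28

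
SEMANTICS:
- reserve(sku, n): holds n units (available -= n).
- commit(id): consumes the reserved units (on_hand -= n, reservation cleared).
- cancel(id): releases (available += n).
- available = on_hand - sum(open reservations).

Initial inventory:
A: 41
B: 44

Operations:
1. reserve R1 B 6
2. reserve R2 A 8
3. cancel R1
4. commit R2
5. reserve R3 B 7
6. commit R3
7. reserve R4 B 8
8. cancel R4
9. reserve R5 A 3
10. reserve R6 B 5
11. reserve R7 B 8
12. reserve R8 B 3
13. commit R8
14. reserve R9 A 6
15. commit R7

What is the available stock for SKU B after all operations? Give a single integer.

Answer: 21

Derivation:
Step 1: reserve R1 B 6 -> on_hand[A=41 B=44] avail[A=41 B=38] open={R1}
Step 2: reserve R2 A 8 -> on_hand[A=41 B=44] avail[A=33 B=38] open={R1,R2}
Step 3: cancel R1 -> on_hand[A=41 B=44] avail[A=33 B=44] open={R2}
Step 4: commit R2 -> on_hand[A=33 B=44] avail[A=33 B=44] open={}
Step 5: reserve R3 B 7 -> on_hand[A=33 B=44] avail[A=33 B=37] open={R3}
Step 6: commit R3 -> on_hand[A=33 B=37] avail[A=33 B=37] open={}
Step 7: reserve R4 B 8 -> on_hand[A=33 B=37] avail[A=33 B=29] open={R4}
Step 8: cancel R4 -> on_hand[A=33 B=37] avail[A=33 B=37] open={}
Step 9: reserve R5 A 3 -> on_hand[A=33 B=37] avail[A=30 B=37] open={R5}
Step 10: reserve R6 B 5 -> on_hand[A=33 B=37] avail[A=30 B=32] open={R5,R6}
Step 11: reserve R7 B 8 -> on_hand[A=33 B=37] avail[A=30 B=24] open={R5,R6,R7}
Step 12: reserve R8 B 3 -> on_hand[A=33 B=37] avail[A=30 B=21] open={R5,R6,R7,R8}
Step 13: commit R8 -> on_hand[A=33 B=34] avail[A=30 B=21] open={R5,R6,R7}
Step 14: reserve R9 A 6 -> on_hand[A=33 B=34] avail[A=24 B=21] open={R5,R6,R7,R9}
Step 15: commit R7 -> on_hand[A=33 B=26] avail[A=24 B=21] open={R5,R6,R9}
Final available[B] = 21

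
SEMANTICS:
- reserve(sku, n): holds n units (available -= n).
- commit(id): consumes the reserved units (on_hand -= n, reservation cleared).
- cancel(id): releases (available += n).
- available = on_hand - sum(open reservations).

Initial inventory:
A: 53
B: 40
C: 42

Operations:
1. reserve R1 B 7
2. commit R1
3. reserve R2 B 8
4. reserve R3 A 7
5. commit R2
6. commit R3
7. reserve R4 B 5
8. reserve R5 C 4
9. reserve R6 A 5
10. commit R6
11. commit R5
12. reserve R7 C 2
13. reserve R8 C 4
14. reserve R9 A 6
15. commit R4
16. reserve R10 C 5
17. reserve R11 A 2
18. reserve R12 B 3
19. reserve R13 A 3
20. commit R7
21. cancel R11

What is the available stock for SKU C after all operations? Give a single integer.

Step 1: reserve R1 B 7 -> on_hand[A=53 B=40 C=42] avail[A=53 B=33 C=42] open={R1}
Step 2: commit R1 -> on_hand[A=53 B=33 C=42] avail[A=53 B=33 C=42] open={}
Step 3: reserve R2 B 8 -> on_hand[A=53 B=33 C=42] avail[A=53 B=25 C=42] open={R2}
Step 4: reserve R3 A 7 -> on_hand[A=53 B=33 C=42] avail[A=46 B=25 C=42] open={R2,R3}
Step 5: commit R2 -> on_hand[A=53 B=25 C=42] avail[A=46 B=25 C=42] open={R3}
Step 6: commit R3 -> on_hand[A=46 B=25 C=42] avail[A=46 B=25 C=42] open={}
Step 7: reserve R4 B 5 -> on_hand[A=46 B=25 C=42] avail[A=46 B=20 C=42] open={R4}
Step 8: reserve R5 C 4 -> on_hand[A=46 B=25 C=42] avail[A=46 B=20 C=38] open={R4,R5}
Step 9: reserve R6 A 5 -> on_hand[A=46 B=25 C=42] avail[A=41 B=20 C=38] open={R4,R5,R6}
Step 10: commit R6 -> on_hand[A=41 B=25 C=42] avail[A=41 B=20 C=38] open={R4,R5}
Step 11: commit R5 -> on_hand[A=41 B=25 C=38] avail[A=41 B=20 C=38] open={R4}
Step 12: reserve R7 C 2 -> on_hand[A=41 B=25 C=38] avail[A=41 B=20 C=36] open={R4,R7}
Step 13: reserve R8 C 4 -> on_hand[A=41 B=25 C=38] avail[A=41 B=20 C=32] open={R4,R7,R8}
Step 14: reserve R9 A 6 -> on_hand[A=41 B=25 C=38] avail[A=35 B=20 C=32] open={R4,R7,R8,R9}
Step 15: commit R4 -> on_hand[A=41 B=20 C=38] avail[A=35 B=20 C=32] open={R7,R8,R9}
Step 16: reserve R10 C 5 -> on_hand[A=41 B=20 C=38] avail[A=35 B=20 C=27] open={R10,R7,R8,R9}
Step 17: reserve R11 A 2 -> on_hand[A=41 B=20 C=38] avail[A=33 B=20 C=27] open={R10,R11,R7,R8,R9}
Step 18: reserve R12 B 3 -> on_hand[A=41 B=20 C=38] avail[A=33 B=17 C=27] open={R10,R11,R12,R7,R8,R9}
Step 19: reserve R13 A 3 -> on_hand[A=41 B=20 C=38] avail[A=30 B=17 C=27] open={R10,R11,R12,R13,R7,R8,R9}
Step 20: commit R7 -> on_hand[A=41 B=20 C=36] avail[A=30 B=17 C=27] open={R10,R11,R12,R13,R8,R9}
Step 21: cancel R11 -> on_hand[A=41 B=20 C=36] avail[A=32 B=17 C=27] open={R10,R12,R13,R8,R9}
Final available[C] = 27

Answer: 27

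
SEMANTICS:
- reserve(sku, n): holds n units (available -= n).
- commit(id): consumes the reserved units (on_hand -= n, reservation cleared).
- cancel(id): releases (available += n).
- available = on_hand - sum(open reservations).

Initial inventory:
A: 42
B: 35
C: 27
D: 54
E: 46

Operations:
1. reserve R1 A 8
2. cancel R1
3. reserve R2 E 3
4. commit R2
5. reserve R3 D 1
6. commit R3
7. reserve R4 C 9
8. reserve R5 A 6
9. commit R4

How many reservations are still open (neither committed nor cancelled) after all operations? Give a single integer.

Step 1: reserve R1 A 8 -> on_hand[A=42 B=35 C=27 D=54 E=46] avail[A=34 B=35 C=27 D=54 E=46] open={R1}
Step 2: cancel R1 -> on_hand[A=42 B=35 C=27 D=54 E=46] avail[A=42 B=35 C=27 D=54 E=46] open={}
Step 3: reserve R2 E 3 -> on_hand[A=42 B=35 C=27 D=54 E=46] avail[A=42 B=35 C=27 D=54 E=43] open={R2}
Step 4: commit R2 -> on_hand[A=42 B=35 C=27 D=54 E=43] avail[A=42 B=35 C=27 D=54 E=43] open={}
Step 5: reserve R3 D 1 -> on_hand[A=42 B=35 C=27 D=54 E=43] avail[A=42 B=35 C=27 D=53 E=43] open={R3}
Step 6: commit R3 -> on_hand[A=42 B=35 C=27 D=53 E=43] avail[A=42 B=35 C=27 D=53 E=43] open={}
Step 7: reserve R4 C 9 -> on_hand[A=42 B=35 C=27 D=53 E=43] avail[A=42 B=35 C=18 D=53 E=43] open={R4}
Step 8: reserve R5 A 6 -> on_hand[A=42 B=35 C=27 D=53 E=43] avail[A=36 B=35 C=18 D=53 E=43] open={R4,R5}
Step 9: commit R4 -> on_hand[A=42 B=35 C=18 D=53 E=43] avail[A=36 B=35 C=18 D=53 E=43] open={R5}
Open reservations: ['R5'] -> 1

Answer: 1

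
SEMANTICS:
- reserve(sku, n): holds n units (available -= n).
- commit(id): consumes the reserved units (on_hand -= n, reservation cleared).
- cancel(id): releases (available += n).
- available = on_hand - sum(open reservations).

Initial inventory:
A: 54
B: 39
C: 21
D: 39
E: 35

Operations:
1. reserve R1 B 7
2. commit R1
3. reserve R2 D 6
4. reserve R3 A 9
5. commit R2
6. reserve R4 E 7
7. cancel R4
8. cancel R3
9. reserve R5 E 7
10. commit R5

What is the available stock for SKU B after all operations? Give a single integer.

Answer: 32

Derivation:
Step 1: reserve R1 B 7 -> on_hand[A=54 B=39 C=21 D=39 E=35] avail[A=54 B=32 C=21 D=39 E=35] open={R1}
Step 2: commit R1 -> on_hand[A=54 B=32 C=21 D=39 E=35] avail[A=54 B=32 C=21 D=39 E=35] open={}
Step 3: reserve R2 D 6 -> on_hand[A=54 B=32 C=21 D=39 E=35] avail[A=54 B=32 C=21 D=33 E=35] open={R2}
Step 4: reserve R3 A 9 -> on_hand[A=54 B=32 C=21 D=39 E=35] avail[A=45 B=32 C=21 D=33 E=35] open={R2,R3}
Step 5: commit R2 -> on_hand[A=54 B=32 C=21 D=33 E=35] avail[A=45 B=32 C=21 D=33 E=35] open={R3}
Step 6: reserve R4 E 7 -> on_hand[A=54 B=32 C=21 D=33 E=35] avail[A=45 B=32 C=21 D=33 E=28] open={R3,R4}
Step 7: cancel R4 -> on_hand[A=54 B=32 C=21 D=33 E=35] avail[A=45 B=32 C=21 D=33 E=35] open={R3}
Step 8: cancel R3 -> on_hand[A=54 B=32 C=21 D=33 E=35] avail[A=54 B=32 C=21 D=33 E=35] open={}
Step 9: reserve R5 E 7 -> on_hand[A=54 B=32 C=21 D=33 E=35] avail[A=54 B=32 C=21 D=33 E=28] open={R5}
Step 10: commit R5 -> on_hand[A=54 B=32 C=21 D=33 E=28] avail[A=54 B=32 C=21 D=33 E=28] open={}
Final available[B] = 32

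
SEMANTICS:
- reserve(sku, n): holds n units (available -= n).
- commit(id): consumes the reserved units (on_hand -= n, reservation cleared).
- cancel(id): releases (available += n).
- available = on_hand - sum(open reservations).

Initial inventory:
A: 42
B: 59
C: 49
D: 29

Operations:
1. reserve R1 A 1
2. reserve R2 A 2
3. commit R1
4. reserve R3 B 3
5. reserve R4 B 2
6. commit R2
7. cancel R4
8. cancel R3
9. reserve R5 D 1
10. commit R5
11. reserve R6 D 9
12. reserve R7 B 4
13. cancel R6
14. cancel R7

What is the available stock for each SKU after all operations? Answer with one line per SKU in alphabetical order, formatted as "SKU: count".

Answer: A: 39
B: 59
C: 49
D: 28

Derivation:
Step 1: reserve R1 A 1 -> on_hand[A=42 B=59 C=49 D=29] avail[A=41 B=59 C=49 D=29] open={R1}
Step 2: reserve R2 A 2 -> on_hand[A=42 B=59 C=49 D=29] avail[A=39 B=59 C=49 D=29] open={R1,R2}
Step 3: commit R1 -> on_hand[A=41 B=59 C=49 D=29] avail[A=39 B=59 C=49 D=29] open={R2}
Step 4: reserve R3 B 3 -> on_hand[A=41 B=59 C=49 D=29] avail[A=39 B=56 C=49 D=29] open={R2,R3}
Step 5: reserve R4 B 2 -> on_hand[A=41 B=59 C=49 D=29] avail[A=39 B=54 C=49 D=29] open={R2,R3,R4}
Step 6: commit R2 -> on_hand[A=39 B=59 C=49 D=29] avail[A=39 B=54 C=49 D=29] open={R3,R4}
Step 7: cancel R4 -> on_hand[A=39 B=59 C=49 D=29] avail[A=39 B=56 C=49 D=29] open={R3}
Step 8: cancel R3 -> on_hand[A=39 B=59 C=49 D=29] avail[A=39 B=59 C=49 D=29] open={}
Step 9: reserve R5 D 1 -> on_hand[A=39 B=59 C=49 D=29] avail[A=39 B=59 C=49 D=28] open={R5}
Step 10: commit R5 -> on_hand[A=39 B=59 C=49 D=28] avail[A=39 B=59 C=49 D=28] open={}
Step 11: reserve R6 D 9 -> on_hand[A=39 B=59 C=49 D=28] avail[A=39 B=59 C=49 D=19] open={R6}
Step 12: reserve R7 B 4 -> on_hand[A=39 B=59 C=49 D=28] avail[A=39 B=55 C=49 D=19] open={R6,R7}
Step 13: cancel R6 -> on_hand[A=39 B=59 C=49 D=28] avail[A=39 B=55 C=49 D=28] open={R7}
Step 14: cancel R7 -> on_hand[A=39 B=59 C=49 D=28] avail[A=39 B=59 C=49 D=28] open={}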